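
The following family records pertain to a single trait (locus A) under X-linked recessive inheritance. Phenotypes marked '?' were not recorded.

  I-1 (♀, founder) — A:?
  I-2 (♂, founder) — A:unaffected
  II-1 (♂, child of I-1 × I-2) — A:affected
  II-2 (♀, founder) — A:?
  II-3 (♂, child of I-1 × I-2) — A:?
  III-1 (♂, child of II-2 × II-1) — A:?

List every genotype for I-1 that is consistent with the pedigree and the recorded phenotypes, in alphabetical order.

A/I-1 ? ·: X^AX^a|X^aX^a
A/I-2 un ·: X^AY
A/II-1 aff I-1×I-2: X^aY
A/II-2 ? ·: X^AX^A|X^AX^a|X^aX^a
A/II-3 ? I-1×I-2: X^AY|X^aY
A/III-1 ? II-2×II-1: X^AY|X^aY
⇒ A over [I-1,I-2,II-1,II-2,II-3,III-1]: 12 consistent

I-1 ∈ {X^AX^a, X^aX^a}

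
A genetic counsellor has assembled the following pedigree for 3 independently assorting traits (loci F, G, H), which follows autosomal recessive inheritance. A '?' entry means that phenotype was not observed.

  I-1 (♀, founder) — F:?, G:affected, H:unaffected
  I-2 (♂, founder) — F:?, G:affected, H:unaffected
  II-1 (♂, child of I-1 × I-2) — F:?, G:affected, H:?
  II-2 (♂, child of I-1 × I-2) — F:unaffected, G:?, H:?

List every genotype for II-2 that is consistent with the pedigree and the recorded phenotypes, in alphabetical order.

F/I-1 ? ·: FF|Ff|ff
F/I-2 ? ·: FF|Ff|ff
F/II-1 ? I-1×I-2: FF|Ff|ff
F/II-2 un I-1×I-2: FF|Ff
⇒ F over [I-1,I-2,II-1,II-2]: 21 consistent
G/I-1 aff ·: gg
G/I-2 aff ·: gg
G/II-1 aff I-1×I-2: gg
G/II-2 ? I-1×I-2: gg
⇒ G over [I-1,I-2,II-1,II-2]: 1 consistent
H/I-1 un ·: HH|Hh
H/I-2 un ·: HH|Hh
H/II-1 ? I-1×I-2: HH|Hh|hh
H/II-2 ? I-1×I-2: HH|Hh|hh
⇒ H over [I-1,I-2,II-1,II-2]: 18 consistent

II-2 ∈ {FF gg HH, FF gg Hh, FF gg hh, Ff gg HH, Ff gg Hh, Ff gg hh}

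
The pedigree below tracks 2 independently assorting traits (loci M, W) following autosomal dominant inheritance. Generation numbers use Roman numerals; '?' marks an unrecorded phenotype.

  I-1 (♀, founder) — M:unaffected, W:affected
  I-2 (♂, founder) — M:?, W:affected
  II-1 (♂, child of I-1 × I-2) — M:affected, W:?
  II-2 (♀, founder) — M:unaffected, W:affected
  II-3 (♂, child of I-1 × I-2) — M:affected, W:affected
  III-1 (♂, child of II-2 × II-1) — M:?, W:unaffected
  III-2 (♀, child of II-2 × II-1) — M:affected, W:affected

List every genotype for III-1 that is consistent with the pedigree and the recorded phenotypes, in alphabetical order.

III-1 ∈ {Mm ww, mm ww}

M/I-1 un ·: mm
M/I-2 ? ·: Mm|MM
M/II-1 aff I-1×I-2: Mm
M/II-2 un ·: mm
M/II-3 aff I-1×I-2: Mm
M/III-1 ? II-2×II-1: mm|Mm
M/III-2 aff II-2×II-1: Mm
⇒ M over [I-1,I-2,II-1,II-2,II-3,III-1,III-2]: 4 consistent
W/I-1 aff ·: Ww|WW
W/I-2 aff ·: Ww|WW
W/II-1 ? I-1×I-2: ww|Ww
W/II-2 aff ·: Ww
W/II-3 aff I-1×I-2: Ww|WW
W/III-1 un II-2×II-1: ww
W/III-2 aff II-2×II-1: Ww|WW
⇒ W over [I-1,I-2,II-1,II-2,II-3,III-1,III-2]: 14 consistent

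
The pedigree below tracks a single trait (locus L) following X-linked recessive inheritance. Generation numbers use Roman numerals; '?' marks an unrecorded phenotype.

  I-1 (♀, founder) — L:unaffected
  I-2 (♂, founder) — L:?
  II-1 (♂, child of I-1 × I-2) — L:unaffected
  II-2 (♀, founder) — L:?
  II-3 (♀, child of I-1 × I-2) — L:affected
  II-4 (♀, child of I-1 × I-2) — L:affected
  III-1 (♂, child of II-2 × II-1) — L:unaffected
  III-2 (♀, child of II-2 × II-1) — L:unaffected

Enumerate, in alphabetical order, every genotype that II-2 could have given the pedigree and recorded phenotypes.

L/I-1 un ·: X^LX^l
L/I-2 ? ·: X^lY
L/II-1 un I-1×I-2: X^LY
L/II-2 ? ·: X^LX^L|X^LX^l
L/II-3 aff I-1×I-2: X^lX^l
L/II-4 aff I-1×I-2: X^lX^l
L/III-1 un II-2×II-1: X^LY
L/III-2 un II-2×II-1: X^LX^L|X^LX^l
⇒ L over [I-1,I-2,II-1,II-2,II-3,II-4,III-1,III-2]: 3 consistent

II-2 ∈ {X^LX^L, X^LX^l}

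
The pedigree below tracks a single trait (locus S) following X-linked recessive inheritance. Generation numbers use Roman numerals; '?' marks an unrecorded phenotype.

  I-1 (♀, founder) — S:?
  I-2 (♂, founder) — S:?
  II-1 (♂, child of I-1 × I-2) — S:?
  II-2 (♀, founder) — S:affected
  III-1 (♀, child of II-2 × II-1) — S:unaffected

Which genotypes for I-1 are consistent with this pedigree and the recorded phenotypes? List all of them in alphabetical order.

S/I-1 ? ·: X^SX^S|X^SX^s
S/I-2 ? ·: X^SY|X^sY
S/II-1 ? I-1×I-2: X^SY
S/II-2 aff ·: X^sX^s
S/III-1 un II-2×II-1: X^SX^s
⇒ S over [I-1,I-2,II-1,II-2,III-1]: 4 consistent

I-1 ∈ {X^SX^S, X^SX^s}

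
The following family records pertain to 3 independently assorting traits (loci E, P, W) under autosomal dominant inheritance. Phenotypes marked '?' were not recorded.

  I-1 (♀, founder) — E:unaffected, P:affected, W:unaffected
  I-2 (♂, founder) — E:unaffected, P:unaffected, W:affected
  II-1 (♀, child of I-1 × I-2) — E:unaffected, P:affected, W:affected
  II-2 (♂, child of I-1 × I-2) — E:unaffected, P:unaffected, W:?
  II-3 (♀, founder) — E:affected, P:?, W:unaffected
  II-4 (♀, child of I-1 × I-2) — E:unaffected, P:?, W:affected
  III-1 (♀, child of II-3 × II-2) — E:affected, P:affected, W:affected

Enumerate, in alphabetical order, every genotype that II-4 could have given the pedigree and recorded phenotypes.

E/I-1 un ·: ee
E/I-2 un ·: ee
E/II-1 un I-1×I-2: ee
E/II-2 un I-1×I-2: ee
E/II-3 aff ·: Ee|EE
E/II-4 un I-1×I-2: ee
E/III-1 aff II-3×II-2: Ee
⇒ E over [I-1,I-2,II-1,II-2,II-3,II-4,III-1]: 2 consistent
P/I-1 aff ·: Pp
P/I-2 un ·: pp
P/II-1 aff I-1×I-2: Pp
P/II-2 un I-1×I-2: pp
P/II-3 ? ·: Pp|PP
P/II-4 ? I-1×I-2: pp|Pp
P/III-1 aff II-3×II-2: Pp
⇒ P over [I-1,I-2,II-1,II-2,II-3,II-4,III-1]: 4 consistent
W/I-1 un ·: ww
W/I-2 aff ·: Ww|WW
W/II-1 aff I-1×I-2: Ww
W/II-2 ? I-1×I-2: Ww
W/II-3 un ·: ww
W/II-4 aff I-1×I-2: Ww
W/III-1 aff II-3×II-2: Ww
⇒ W over [I-1,I-2,II-1,II-2,II-3,II-4,III-1]: 2 consistent

II-4 ∈ {ee Pp Ww, ee pp Ww}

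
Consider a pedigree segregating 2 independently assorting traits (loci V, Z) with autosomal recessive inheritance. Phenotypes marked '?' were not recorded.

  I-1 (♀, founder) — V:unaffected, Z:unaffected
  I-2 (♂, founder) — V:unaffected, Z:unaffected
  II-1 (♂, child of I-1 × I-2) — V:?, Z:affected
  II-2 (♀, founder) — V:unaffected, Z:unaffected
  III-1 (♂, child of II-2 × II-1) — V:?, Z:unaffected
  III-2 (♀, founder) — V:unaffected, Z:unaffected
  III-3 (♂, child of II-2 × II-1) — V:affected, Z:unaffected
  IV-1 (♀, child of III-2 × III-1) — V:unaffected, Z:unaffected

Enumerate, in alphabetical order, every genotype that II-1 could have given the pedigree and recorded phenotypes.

II-1 ∈ {Vv zz, vv zz}

V/I-1 un ·: VV|Vv
V/I-2 un ·: VV|Vv
V/II-1 ? I-1×I-2: Vv|vv
V/II-2 un ·: Vv
V/III-1 ? II-2×II-1: VV|Vv|vv
V/III-2 un ·: VV|Vv
V/III-3 aff II-2×II-1: vv
V/IV-1 un III-2×III-1: VV|Vv
⇒ V over [I-1,I-2,II-1,II-2,III-1,III-2,III-3,IV-1]: 33 consistent
Z/I-1 un ·: Zz
Z/I-2 un ·: Zz
Z/II-1 aff I-1×I-2: zz
Z/II-2 un ·: ZZ|Zz
Z/III-1 un II-2×II-1: Zz
Z/III-2 un ·: ZZ|Zz
Z/III-3 un II-2×II-1: Zz
Z/IV-1 un III-2×III-1: ZZ|Zz
⇒ Z over [I-1,I-2,II-1,II-2,III-1,III-2,III-3,IV-1]: 8 consistent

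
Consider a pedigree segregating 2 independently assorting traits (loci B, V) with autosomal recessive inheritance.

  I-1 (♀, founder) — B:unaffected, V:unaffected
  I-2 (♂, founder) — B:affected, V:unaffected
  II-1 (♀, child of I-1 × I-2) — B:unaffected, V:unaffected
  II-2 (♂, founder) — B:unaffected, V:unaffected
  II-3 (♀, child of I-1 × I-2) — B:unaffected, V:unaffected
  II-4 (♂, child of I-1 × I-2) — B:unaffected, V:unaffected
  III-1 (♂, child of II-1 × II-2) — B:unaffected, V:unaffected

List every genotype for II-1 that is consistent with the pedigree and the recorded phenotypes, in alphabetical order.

B/I-1 un ·: BB|Bb
B/I-2 aff ·: bb
B/II-1 un I-1×I-2: Bb
B/II-2 un ·: BB|Bb
B/II-3 un I-1×I-2: Bb
B/II-4 un I-1×I-2: Bb
B/III-1 un II-1×II-2: BB|Bb
⇒ B over [I-1,I-2,II-1,II-2,II-3,II-4,III-1]: 8 consistent
V/I-1 un ·: VV|Vv
V/I-2 un ·: VV|Vv
V/II-1 un I-1×I-2: VV|Vv
V/II-2 un ·: VV|Vv
V/II-3 un I-1×I-2: VV|Vv
V/II-4 un I-1×I-2: VV|Vv
V/III-1 un II-1×II-2: VV|Vv
⇒ V over [I-1,I-2,II-1,II-2,II-3,II-4,III-1]: 87 consistent

II-1 ∈ {Bb VV, Bb Vv}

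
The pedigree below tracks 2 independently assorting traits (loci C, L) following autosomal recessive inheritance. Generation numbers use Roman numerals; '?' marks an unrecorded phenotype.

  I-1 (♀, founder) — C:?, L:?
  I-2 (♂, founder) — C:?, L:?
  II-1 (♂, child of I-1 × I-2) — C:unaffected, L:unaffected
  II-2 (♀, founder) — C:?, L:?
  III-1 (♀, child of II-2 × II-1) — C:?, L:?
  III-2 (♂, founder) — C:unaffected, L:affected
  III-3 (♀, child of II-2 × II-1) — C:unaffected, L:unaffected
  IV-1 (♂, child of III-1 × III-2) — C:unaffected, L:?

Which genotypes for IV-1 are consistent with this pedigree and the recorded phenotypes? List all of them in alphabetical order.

C/I-1 ? ·: CC|Cc|cc
C/I-2 ? ·: CC|Cc|cc
C/II-1 un I-1×I-2: CC|Cc
C/II-2 ? ·: CC|Cc|cc
C/III-1 ? II-2×II-1: CC|Cc|cc
C/III-2 un ·: CC|Cc
C/III-3 un II-2×II-1: CC|Cc
C/IV-1 un III-1×III-2: CC|Cc
⇒ C over [I-1,I-2,II-1,II-2,III-1,III-2,III-3,IV-1]: 350 consistent
L/I-1 ? ·: LL|Ll|ll
L/I-2 ? ·: LL|Ll|ll
L/II-1 un I-1×I-2: LL|Ll
L/II-2 ? ·: LL|Ll|ll
L/III-1 ? II-2×II-1: LL|Ll|ll
L/III-2 aff ·: ll
L/III-3 un II-2×II-1: LL|Ll
L/IV-1 ? III-1×III-2: Ll|ll
⇒ L over [I-1,I-2,II-1,II-2,III-1,III-2,III-3,IV-1]: 155 consistent

IV-1 ∈ {CC Ll, CC ll, Cc Ll, Cc ll}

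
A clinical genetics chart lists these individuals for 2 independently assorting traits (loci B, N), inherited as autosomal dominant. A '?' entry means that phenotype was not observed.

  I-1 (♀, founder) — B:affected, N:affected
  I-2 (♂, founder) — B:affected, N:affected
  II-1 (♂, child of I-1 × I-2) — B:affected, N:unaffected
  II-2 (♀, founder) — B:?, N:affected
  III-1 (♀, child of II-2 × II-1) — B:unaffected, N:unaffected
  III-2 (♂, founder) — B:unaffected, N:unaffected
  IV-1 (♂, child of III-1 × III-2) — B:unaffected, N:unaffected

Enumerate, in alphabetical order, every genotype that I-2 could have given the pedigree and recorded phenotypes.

B/I-1 aff ·: Bb|BB
B/I-2 aff ·: Bb|BB
B/II-1 aff I-1×I-2: Bb
B/II-2 ? ·: bb|Bb
B/III-1 un II-2×II-1: bb
B/III-2 un ·: bb
B/IV-1 un III-1×III-2: bb
⇒ B over [I-1,I-2,II-1,II-2,III-1,III-2,IV-1]: 6 consistent
N/I-1 aff ·: Nn
N/I-2 aff ·: Nn
N/II-1 un I-1×I-2: nn
N/II-2 aff ·: Nn
N/III-1 un II-2×II-1: nn
N/III-2 un ·: nn
N/IV-1 un III-1×III-2: nn
⇒ N over [I-1,I-2,II-1,II-2,III-1,III-2,IV-1]: 1 consistent

I-2 ∈ {BB Nn, Bb Nn}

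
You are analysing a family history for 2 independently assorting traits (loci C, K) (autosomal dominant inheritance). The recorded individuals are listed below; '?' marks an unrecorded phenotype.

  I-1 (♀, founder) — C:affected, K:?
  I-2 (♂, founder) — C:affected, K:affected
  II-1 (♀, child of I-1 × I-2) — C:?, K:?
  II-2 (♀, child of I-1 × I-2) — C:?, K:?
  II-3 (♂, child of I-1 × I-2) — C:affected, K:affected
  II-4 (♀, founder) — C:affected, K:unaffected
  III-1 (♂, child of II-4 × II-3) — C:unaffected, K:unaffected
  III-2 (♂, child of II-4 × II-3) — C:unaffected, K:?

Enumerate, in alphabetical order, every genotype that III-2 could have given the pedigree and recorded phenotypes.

III-2 ∈ {cc Kk, cc kk}

C/I-1 aff ·: Cc|CC
C/I-2 aff ·: Cc|CC
C/II-1 ? I-1×I-2: cc|Cc|CC
C/II-2 ? I-1×I-2: cc|Cc|CC
C/II-3 aff I-1×I-2: Cc
C/II-4 aff ·: Cc
C/III-1 un II-4×II-3: cc
C/III-2 un II-4×II-3: cc
⇒ C over [I-1,I-2,II-1,II-2,II-3,II-4,III-1,III-2]: 17 consistent
K/I-1 ? ·: kk|Kk|KK
K/I-2 aff ·: Kk|KK
K/II-1 ? I-1×I-2: kk|Kk|KK
K/II-2 ? I-1×I-2: kk|Kk|KK
K/II-3 aff I-1×I-2: Kk
K/II-4 un ·: kk
K/III-1 un II-4×II-3: kk
K/III-2 ? II-4×II-3: kk|Kk
⇒ K over [I-1,I-2,II-1,II-2,II-3,II-4,III-1,III-2]: 44 consistent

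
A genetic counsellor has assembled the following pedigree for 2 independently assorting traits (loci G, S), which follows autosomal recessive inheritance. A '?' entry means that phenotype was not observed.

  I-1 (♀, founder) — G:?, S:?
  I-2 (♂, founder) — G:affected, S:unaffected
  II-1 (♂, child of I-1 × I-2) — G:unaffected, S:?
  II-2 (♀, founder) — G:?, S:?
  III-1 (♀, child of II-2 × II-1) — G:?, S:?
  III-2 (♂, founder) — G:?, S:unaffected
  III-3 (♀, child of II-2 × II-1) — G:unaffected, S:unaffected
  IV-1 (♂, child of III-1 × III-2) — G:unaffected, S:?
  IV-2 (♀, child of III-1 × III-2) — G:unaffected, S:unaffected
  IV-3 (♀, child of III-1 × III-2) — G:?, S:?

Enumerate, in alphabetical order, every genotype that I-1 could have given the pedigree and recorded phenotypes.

G/I-1 ? ·: GG|Gg
G/I-2 aff ·: gg
G/II-1 un I-1×I-2: Gg
G/II-2 ? ·: GG|Gg|gg
G/III-1 ? II-2×II-1: GG|Gg|gg
G/III-2 ? ·: GG|Gg|gg
G/III-3 un II-2×II-1: GG|Gg
G/IV-1 un III-1×III-2: GG|Gg
G/IV-2 un III-1×III-2: GG|Gg
G/IV-3 ? III-1×III-2: GG|Gg|gg
⇒ G over [I-1,I-2,II-1,II-2,III-1,III-2,III-3,IV-1,IV-2,IV-3]: 318 consistent
S/I-1 ? ·: SS|Ss|ss
S/I-2 un ·: SS|Ss
S/II-1 ? I-1×I-2: SS|Ss|ss
S/II-2 ? ·: SS|Ss|ss
S/III-1 ? II-2×II-1: SS|Ss|ss
S/III-2 un ·: SS|Ss
S/III-3 un II-2×II-1: SS|Ss
S/IV-1 ? III-1×III-2: SS|Ss|ss
S/IV-2 un III-1×III-2: SS|Ss
S/IV-3 ? III-1×III-2: SS|Ss|ss
⇒ S over [I-1,I-2,II-1,II-2,III-1,III-2,III-3,IV-1,IV-2,IV-3]: 1439 consistent

I-1 ∈ {GG SS, GG Ss, GG ss, Gg SS, Gg Ss, Gg ss}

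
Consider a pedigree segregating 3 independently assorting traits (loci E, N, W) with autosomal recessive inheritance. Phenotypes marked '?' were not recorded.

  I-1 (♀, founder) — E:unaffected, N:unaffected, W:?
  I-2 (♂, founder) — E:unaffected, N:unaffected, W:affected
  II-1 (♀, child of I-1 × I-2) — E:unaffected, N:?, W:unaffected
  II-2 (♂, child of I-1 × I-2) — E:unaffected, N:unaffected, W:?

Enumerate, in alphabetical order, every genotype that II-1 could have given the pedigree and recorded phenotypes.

II-1 ∈ {EE NN Ww, EE Nn Ww, EE nn Ww, Ee NN Ww, Ee Nn Ww, Ee nn Ww}

E/I-1 un ·: EE|Ee
E/I-2 un ·: EE|Ee
E/II-1 un I-1×I-2: EE|Ee
E/II-2 un I-1×I-2: EE|Ee
⇒ E over [I-1,I-2,II-1,II-2]: 13 consistent
N/I-1 un ·: NN|Nn
N/I-2 un ·: NN|Nn
N/II-1 ? I-1×I-2: NN|Nn|nn
N/II-2 un I-1×I-2: NN|Nn
⇒ N over [I-1,I-2,II-1,II-2]: 15 consistent
W/I-1 ? ·: WW|Ww
W/I-2 aff ·: ww
W/II-1 un I-1×I-2: Ww
W/II-2 ? I-1×I-2: Ww|ww
⇒ W over [I-1,I-2,II-1,II-2]: 3 consistent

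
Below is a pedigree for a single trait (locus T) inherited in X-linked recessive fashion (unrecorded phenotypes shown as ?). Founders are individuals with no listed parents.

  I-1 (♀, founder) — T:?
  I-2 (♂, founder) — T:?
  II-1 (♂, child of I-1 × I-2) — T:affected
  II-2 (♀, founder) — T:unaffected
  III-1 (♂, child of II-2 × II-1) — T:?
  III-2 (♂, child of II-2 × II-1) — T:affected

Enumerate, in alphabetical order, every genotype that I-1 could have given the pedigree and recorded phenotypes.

I-1 ∈ {X^TX^t, X^tX^t}

T/I-1 ? ·: X^TX^t|X^tX^t
T/I-2 ? ·: X^TY|X^tY
T/II-1 aff I-1×I-2: X^tY
T/II-2 un ·: X^TX^t
T/III-1 ? II-2×II-1: X^TY|X^tY
T/III-2 aff II-2×II-1: X^tY
⇒ T over [I-1,I-2,II-1,II-2,III-1,III-2]: 8 consistent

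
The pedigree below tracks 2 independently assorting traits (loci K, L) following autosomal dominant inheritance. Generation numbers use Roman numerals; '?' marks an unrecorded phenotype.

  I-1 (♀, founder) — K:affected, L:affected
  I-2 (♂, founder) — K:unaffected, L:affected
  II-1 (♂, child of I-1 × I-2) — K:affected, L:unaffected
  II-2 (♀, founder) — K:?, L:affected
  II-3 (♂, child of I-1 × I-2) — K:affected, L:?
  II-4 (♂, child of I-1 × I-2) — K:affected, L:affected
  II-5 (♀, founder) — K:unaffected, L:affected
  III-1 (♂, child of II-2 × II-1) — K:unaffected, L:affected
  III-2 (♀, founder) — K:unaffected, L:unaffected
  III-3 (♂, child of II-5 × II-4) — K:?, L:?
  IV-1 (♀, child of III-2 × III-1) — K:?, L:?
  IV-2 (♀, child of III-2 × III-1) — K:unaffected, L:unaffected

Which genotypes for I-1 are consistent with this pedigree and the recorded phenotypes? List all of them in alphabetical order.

I-1 ∈ {KK Ll, Kk Ll}

K/I-1 aff ·: Kk|KK
K/I-2 un ·: kk
K/II-1 aff I-1×I-2: Kk
K/II-2 ? ·: kk|Kk
K/II-3 aff I-1×I-2: Kk
K/II-4 aff I-1×I-2: Kk
K/II-5 un ·: kk
K/III-1 un II-2×II-1: kk
K/III-2 un ·: kk
K/III-3 ? II-5×II-4: kk|Kk
K/IV-1 ? III-2×III-1: kk
K/IV-2 un III-2×III-1: kk
⇒ K over [I-1,I-2,II-1,II-2,II-3,II-4,II-5,III-1,III-2,III-3,IV-1,IV-2]: 8 consistent
L/I-1 aff ·: Ll
L/I-2 aff ·: Ll
L/II-1 un I-1×I-2: ll
L/II-2 aff ·: Ll|LL
L/II-3 ? I-1×I-2: ll|Ll|LL
L/II-4 aff I-1×I-2: Ll|LL
L/II-5 aff ·: Ll|LL
L/III-1 aff II-2×II-1: Ll
L/III-2 un ·: ll
L/III-3 ? II-5×II-4: ll|Ll|LL
L/IV-1 ? III-2×III-1: ll|Ll
L/IV-2 un III-2×III-1: ll
⇒ L over [I-1,I-2,II-1,II-2,II-3,II-4,II-5,III-1,III-2,III-3,IV-1,IV-2]: 96 consistent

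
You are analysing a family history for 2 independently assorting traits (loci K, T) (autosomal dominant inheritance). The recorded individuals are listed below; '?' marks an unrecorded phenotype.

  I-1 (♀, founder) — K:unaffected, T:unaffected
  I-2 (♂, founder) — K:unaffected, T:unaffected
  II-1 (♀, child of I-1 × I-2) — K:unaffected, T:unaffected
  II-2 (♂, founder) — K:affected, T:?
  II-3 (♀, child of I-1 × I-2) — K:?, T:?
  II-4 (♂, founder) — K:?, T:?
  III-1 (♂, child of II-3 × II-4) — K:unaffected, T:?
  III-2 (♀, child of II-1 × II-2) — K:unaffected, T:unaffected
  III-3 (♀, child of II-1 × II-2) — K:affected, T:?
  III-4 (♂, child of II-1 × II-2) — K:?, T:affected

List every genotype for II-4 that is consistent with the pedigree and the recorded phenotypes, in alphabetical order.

K/I-1 un ·: kk
K/I-2 un ·: kk
K/II-1 un I-1×I-2: kk
K/II-2 aff ·: Kk
K/II-3 ? I-1×I-2: kk
K/II-4 ? ·: kk|Kk
K/III-1 un II-3×II-4: kk
K/III-2 un II-1×II-2: kk
K/III-3 aff II-1×II-2: Kk
K/III-4 ? II-1×II-2: kk|Kk
⇒ K over [I-1,I-2,II-1,II-2,II-3,II-4,III-1,III-2,III-3,III-4]: 4 consistent
T/I-1 un ·: tt
T/I-2 un ·: tt
T/II-1 un I-1×I-2: tt
T/II-2 ? ·: Tt
T/II-3 ? I-1×I-2: tt
T/II-4 ? ·: tt|Tt|TT
T/III-1 ? II-3×II-4: tt|Tt
T/III-2 un II-1×II-2: tt
T/III-3 ? II-1×II-2: tt|Tt
T/III-4 aff II-1×II-2: Tt
⇒ T over [I-1,I-2,II-1,II-2,II-3,II-4,III-1,III-2,III-3,III-4]: 8 consistent

II-4 ∈ {Kk TT, Kk Tt, Kk tt, kk TT, kk Tt, kk tt}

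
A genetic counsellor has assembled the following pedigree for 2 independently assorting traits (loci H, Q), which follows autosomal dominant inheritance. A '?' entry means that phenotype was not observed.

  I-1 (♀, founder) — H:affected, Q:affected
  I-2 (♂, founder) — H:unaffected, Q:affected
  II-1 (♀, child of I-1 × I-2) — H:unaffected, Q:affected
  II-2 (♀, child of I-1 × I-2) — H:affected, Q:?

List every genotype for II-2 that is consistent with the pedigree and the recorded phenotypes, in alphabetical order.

H/I-1 aff ·: Hh
H/I-2 un ·: hh
H/II-1 un I-1×I-2: hh
H/II-2 aff I-1×I-2: Hh
⇒ H over [I-1,I-2,II-1,II-2]: 1 consistent
Q/I-1 aff ·: Qq|QQ
Q/I-2 aff ·: Qq|QQ
Q/II-1 aff I-1×I-2: Qq|QQ
Q/II-2 ? I-1×I-2: qq|Qq|QQ
⇒ Q over [I-1,I-2,II-1,II-2]: 15 consistent

II-2 ∈ {Hh QQ, Hh Qq, Hh qq}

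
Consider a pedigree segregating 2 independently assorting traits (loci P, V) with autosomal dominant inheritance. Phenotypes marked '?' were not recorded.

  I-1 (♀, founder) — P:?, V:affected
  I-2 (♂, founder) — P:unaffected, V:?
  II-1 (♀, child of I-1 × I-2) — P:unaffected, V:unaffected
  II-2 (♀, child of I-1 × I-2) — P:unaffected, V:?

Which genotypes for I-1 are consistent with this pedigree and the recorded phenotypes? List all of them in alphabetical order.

P/I-1 ? ·: pp|Pp
P/I-2 un ·: pp
P/II-1 un I-1×I-2: pp
P/II-2 un I-1×I-2: pp
⇒ P over [I-1,I-2,II-1,II-2]: 2 consistent
V/I-1 aff ·: Vv
V/I-2 ? ·: vv|Vv
V/II-1 un I-1×I-2: vv
V/II-2 ? I-1×I-2: vv|Vv|VV
⇒ V over [I-1,I-2,II-1,II-2]: 5 consistent

I-1 ∈ {Pp Vv, pp Vv}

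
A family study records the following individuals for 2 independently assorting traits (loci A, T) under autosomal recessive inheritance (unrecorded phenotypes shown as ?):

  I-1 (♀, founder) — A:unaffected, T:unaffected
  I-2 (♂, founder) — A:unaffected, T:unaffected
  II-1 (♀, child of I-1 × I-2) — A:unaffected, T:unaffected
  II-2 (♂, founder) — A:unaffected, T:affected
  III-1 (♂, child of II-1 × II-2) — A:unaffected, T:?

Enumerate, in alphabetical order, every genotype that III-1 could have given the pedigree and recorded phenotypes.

A/I-1 un ·: AA|Aa
A/I-2 un ·: AA|Aa
A/II-1 un I-1×I-2: AA|Aa
A/II-2 un ·: AA|Aa
A/III-1 un II-1×II-2: AA|Aa
⇒ A over [I-1,I-2,II-1,II-2,III-1]: 24 consistent
T/I-1 un ·: TT|Tt
T/I-2 un ·: TT|Tt
T/II-1 un I-1×I-2: TT|Tt
T/II-2 aff ·: tt
T/III-1 ? II-1×II-2: Tt|tt
⇒ T over [I-1,I-2,II-1,II-2,III-1]: 10 consistent

III-1 ∈ {AA Tt, AA tt, Aa Tt, Aa tt}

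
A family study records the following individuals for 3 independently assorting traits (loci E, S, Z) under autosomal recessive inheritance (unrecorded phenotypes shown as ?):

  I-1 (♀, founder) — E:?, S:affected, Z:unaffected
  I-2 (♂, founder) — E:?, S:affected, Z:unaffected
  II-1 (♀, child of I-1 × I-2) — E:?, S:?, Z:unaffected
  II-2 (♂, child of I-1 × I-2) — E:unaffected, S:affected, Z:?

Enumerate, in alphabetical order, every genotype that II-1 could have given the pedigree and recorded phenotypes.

E/I-1 ? ·: EE|Ee|ee
E/I-2 ? ·: EE|Ee|ee
E/II-1 ? I-1×I-2: EE|Ee|ee
E/II-2 un I-1×I-2: EE|Ee
⇒ E over [I-1,I-2,II-1,II-2]: 21 consistent
S/I-1 aff ·: ss
S/I-2 aff ·: ss
S/II-1 ? I-1×I-2: ss
S/II-2 aff I-1×I-2: ss
⇒ S over [I-1,I-2,II-1,II-2]: 1 consistent
Z/I-1 un ·: ZZ|Zz
Z/I-2 un ·: ZZ|Zz
Z/II-1 un I-1×I-2: ZZ|Zz
Z/II-2 ? I-1×I-2: ZZ|Zz|zz
⇒ Z over [I-1,I-2,II-1,II-2]: 15 consistent

II-1 ∈ {EE ss ZZ, EE ss Zz, Ee ss ZZ, Ee ss Zz, ee ss ZZ, ee ss Zz}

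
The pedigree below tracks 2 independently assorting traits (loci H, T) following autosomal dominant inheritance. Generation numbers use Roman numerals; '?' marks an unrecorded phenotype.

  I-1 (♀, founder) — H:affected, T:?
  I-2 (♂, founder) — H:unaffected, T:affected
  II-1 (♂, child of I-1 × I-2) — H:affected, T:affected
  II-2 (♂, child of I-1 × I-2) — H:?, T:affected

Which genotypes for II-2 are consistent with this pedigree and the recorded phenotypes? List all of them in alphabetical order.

II-2 ∈ {Hh TT, Hh Tt, hh TT, hh Tt}

H/I-1 aff ·: Hh|HH
H/I-2 un ·: hh
H/II-1 aff I-1×I-2: Hh
H/II-2 ? I-1×I-2: hh|Hh
⇒ H over [I-1,I-2,II-1,II-2]: 3 consistent
T/I-1 ? ·: tt|Tt|TT
T/I-2 aff ·: Tt|TT
T/II-1 aff I-1×I-2: Tt|TT
T/II-2 aff I-1×I-2: Tt|TT
⇒ T over [I-1,I-2,II-1,II-2]: 15 consistent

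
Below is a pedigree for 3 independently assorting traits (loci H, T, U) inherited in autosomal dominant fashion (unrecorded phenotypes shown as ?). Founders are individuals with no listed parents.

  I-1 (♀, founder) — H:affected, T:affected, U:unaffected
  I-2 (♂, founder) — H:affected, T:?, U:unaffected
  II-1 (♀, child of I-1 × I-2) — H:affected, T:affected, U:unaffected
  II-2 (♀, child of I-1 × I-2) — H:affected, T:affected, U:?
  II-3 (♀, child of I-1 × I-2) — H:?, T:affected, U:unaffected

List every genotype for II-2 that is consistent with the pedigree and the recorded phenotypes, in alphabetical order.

H/I-1 aff ·: Hh|HH
H/I-2 aff ·: Hh|HH
H/II-1 aff I-1×I-2: Hh|HH
H/II-2 aff I-1×I-2: Hh|HH
H/II-3 ? I-1×I-2: hh|Hh|HH
⇒ H over [I-1,I-2,II-1,II-2,II-3]: 29 consistent
T/I-1 aff ·: Tt|TT
T/I-2 ? ·: tt|Tt|TT
T/II-1 aff I-1×I-2: Tt|TT
T/II-2 aff I-1×I-2: Tt|TT
T/II-3 aff I-1×I-2: Tt|TT
⇒ T over [I-1,I-2,II-1,II-2,II-3]: 27 consistent
U/I-1 un ·: uu
U/I-2 un ·: uu
U/II-1 un I-1×I-2: uu
U/II-2 ? I-1×I-2: uu
U/II-3 un I-1×I-2: uu
⇒ U over [I-1,I-2,II-1,II-2,II-3]: 1 consistent

II-2 ∈ {HH TT uu, HH Tt uu, Hh TT uu, Hh Tt uu}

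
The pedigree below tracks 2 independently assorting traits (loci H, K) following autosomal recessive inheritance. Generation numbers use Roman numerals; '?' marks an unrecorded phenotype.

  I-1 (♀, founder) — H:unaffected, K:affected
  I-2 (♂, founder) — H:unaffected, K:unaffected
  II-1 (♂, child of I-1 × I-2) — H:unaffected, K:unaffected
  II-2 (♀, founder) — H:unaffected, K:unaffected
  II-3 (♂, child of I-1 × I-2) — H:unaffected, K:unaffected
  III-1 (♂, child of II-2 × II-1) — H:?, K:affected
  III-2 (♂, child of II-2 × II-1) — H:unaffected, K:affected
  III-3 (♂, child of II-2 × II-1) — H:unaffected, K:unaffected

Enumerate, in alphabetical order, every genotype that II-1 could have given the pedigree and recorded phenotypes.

H/I-1 un ·: HH|Hh
H/I-2 un ·: HH|Hh
H/II-1 un I-1×I-2: HH|Hh
H/II-2 un ·: HH|Hh
H/II-3 un I-1×I-2: HH|Hh
H/III-1 ? II-2×II-1: HH|Hh|hh
H/III-2 un II-2×II-1: HH|Hh
H/III-3 un II-2×II-1: HH|Hh
⇒ H over [I-1,I-2,II-1,II-2,II-3,III-1,III-2,III-3]: 183 consistent
K/I-1 aff ·: kk
K/I-2 un ·: KK|Kk
K/II-1 un I-1×I-2: Kk
K/II-2 un ·: Kk
K/II-3 un I-1×I-2: Kk
K/III-1 aff II-2×II-1: kk
K/III-2 aff II-2×II-1: kk
K/III-3 un II-2×II-1: KK|Kk
⇒ K over [I-1,I-2,II-1,II-2,II-3,III-1,III-2,III-3]: 4 consistent

II-1 ∈ {HH Kk, Hh Kk}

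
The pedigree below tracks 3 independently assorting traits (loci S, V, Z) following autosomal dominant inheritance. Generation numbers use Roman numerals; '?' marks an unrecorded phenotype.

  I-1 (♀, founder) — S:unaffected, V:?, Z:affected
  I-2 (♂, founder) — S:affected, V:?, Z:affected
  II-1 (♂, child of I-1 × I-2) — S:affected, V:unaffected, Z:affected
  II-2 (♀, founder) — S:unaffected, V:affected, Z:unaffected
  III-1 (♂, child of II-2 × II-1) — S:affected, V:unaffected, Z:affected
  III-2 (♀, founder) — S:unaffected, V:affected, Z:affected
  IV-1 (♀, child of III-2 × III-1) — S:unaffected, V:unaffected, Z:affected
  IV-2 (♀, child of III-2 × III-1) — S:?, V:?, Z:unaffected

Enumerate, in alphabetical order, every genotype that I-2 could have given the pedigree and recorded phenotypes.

I-2 ∈ {SS Vv ZZ, SS Vv Zz, SS vv ZZ, SS vv Zz, Ss Vv ZZ, Ss Vv Zz, Ss vv ZZ, Ss vv Zz}

S/I-1 un ·: ss
S/I-2 aff ·: Ss|SS
S/II-1 aff I-1×I-2: Ss
S/II-2 un ·: ss
S/III-1 aff II-2×II-1: Ss
S/III-2 un ·: ss
S/IV-1 un III-2×III-1: ss
S/IV-2 ? III-2×III-1: ss|Ss
⇒ S over [I-1,I-2,II-1,II-2,III-1,III-2,IV-1,IV-2]: 4 consistent
V/I-1 ? ·: vv|Vv
V/I-2 ? ·: vv|Vv
V/II-1 un I-1×I-2: vv
V/II-2 aff ·: Vv
V/III-1 un II-2×II-1: vv
V/III-2 aff ·: Vv
V/IV-1 un III-2×III-1: vv
V/IV-2 ? III-2×III-1: vv|Vv
⇒ V over [I-1,I-2,II-1,II-2,III-1,III-2,IV-1,IV-2]: 8 consistent
Z/I-1 aff ·: Zz|ZZ
Z/I-2 aff ·: Zz|ZZ
Z/II-1 aff I-1×I-2: Zz|ZZ
Z/II-2 un ·: zz
Z/III-1 aff II-2×II-1: Zz
Z/III-2 aff ·: Zz
Z/IV-1 aff III-2×III-1: Zz|ZZ
Z/IV-2 un III-2×III-1: zz
⇒ Z over [I-1,I-2,II-1,II-2,III-1,III-2,IV-1,IV-2]: 14 consistent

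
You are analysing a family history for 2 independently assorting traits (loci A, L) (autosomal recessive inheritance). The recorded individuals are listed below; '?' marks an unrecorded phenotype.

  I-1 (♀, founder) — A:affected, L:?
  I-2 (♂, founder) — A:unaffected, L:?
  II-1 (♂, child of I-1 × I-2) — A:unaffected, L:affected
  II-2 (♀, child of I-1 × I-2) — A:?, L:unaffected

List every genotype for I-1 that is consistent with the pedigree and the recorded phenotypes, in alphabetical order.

A/I-1 aff ·: aa
A/I-2 un ·: AA|Aa
A/II-1 un I-1×I-2: Aa
A/II-2 ? I-1×I-2: Aa|aa
⇒ A over [I-1,I-2,II-1,II-2]: 3 consistent
L/I-1 ? ·: Ll|ll
L/I-2 ? ·: Ll|ll
L/II-1 aff I-1×I-2: ll
L/II-2 un I-1×I-2: LL|Ll
⇒ L over [I-1,I-2,II-1,II-2]: 4 consistent

I-1 ∈ {aa Ll, aa ll}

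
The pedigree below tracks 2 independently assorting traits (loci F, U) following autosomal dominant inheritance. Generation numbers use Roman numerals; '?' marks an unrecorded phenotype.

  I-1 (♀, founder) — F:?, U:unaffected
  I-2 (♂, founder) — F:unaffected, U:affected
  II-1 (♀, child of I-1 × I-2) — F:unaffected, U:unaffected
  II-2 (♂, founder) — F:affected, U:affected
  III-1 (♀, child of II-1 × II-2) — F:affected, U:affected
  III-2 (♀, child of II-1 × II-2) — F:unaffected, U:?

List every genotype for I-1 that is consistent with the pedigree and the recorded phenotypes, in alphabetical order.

F/I-1 ? ·: ff|Ff
F/I-2 un ·: ff
F/II-1 un I-1×I-2: ff
F/II-2 aff ·: Ff
F/III-1 aff II-1×II-2: Ff
F/III-2 un II-1×II-2: ff
⇒ F over [I-1,I-2,II-1,II-2,III-1,III-2]: 2 consistent
U/I-1 un ·: uu
U/I-2 aff ·: Uu
U/II-1 un I-1×I-2: uu
U/II-2 aff ·: Uu|UU
U/III-1 aff II-1×II-2: Uu
U/III-2 ? II-1×II-2: uu|Uu
⇒ U over [I-1,I-2,II-1,II-2,III-1,III-2]: 3 consistent

I-1 ∈ {Ff uu, ff uu}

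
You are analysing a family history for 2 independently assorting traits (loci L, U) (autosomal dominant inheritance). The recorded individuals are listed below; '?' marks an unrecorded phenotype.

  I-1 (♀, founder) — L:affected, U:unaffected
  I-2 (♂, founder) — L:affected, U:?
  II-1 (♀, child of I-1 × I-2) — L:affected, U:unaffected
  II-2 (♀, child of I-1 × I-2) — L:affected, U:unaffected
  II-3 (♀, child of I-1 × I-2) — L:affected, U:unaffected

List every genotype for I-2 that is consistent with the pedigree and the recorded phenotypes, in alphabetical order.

L/I-1 aff ·: Ll|LL
L/I-2 aff ·: Ll|LL
L/II-1 aff I-1×I-2: Ll|LL
L/II-2 aff I-1×I-2: Ll|LL
L/II-3 aff I-1×I-2: Ll|LL
⇒ L over [I-1,I-2,II-1,II-2,II-3]: 25 consistent
U/I-1 un ·: uu
U/I-2 ? ·: uu|Uu
U/II-1 un I-1×I-2: uu
U/II-2 un I-1×I-2: uu
U/II-3 un I-1×I-2: uu
⇒ U over [I-1,I-2,II-1,II-2,II-3]: 2 consistent

I-2 ∈ {LL Uu, LL uu, Ll Uu, Ll uu}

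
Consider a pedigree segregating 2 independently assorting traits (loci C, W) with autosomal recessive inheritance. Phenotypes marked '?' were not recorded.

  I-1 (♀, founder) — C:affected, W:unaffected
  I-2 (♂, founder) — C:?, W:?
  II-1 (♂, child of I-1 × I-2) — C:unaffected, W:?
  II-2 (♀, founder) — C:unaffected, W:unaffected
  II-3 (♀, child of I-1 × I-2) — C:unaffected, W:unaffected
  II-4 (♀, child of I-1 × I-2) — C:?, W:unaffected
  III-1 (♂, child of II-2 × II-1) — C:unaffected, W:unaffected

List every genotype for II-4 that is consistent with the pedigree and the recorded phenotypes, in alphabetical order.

C/I-1 aff ·: cc
C/I-2 ? ·: CC|Cc
C/II-1 un I-1×I-2: Cc
C/II-2 un ·: CC|Cc
C/II-3 un I-1×I-2: Cc
C/II-4 ? I-1×I-2: Cc|cc
C/III-1 un II-2×II-1: CC|Cc
⇒ C over [I-1,I-2,II-1,II-2,II-3,II-4,III-1]: 12 consistent
W/I-1 un ·: WW|Ww
W/I-2 ? ·: WW|Ww|ww
W/II-1 ? I-1×I-2: WW|Ww|ww
W/II-2 un ·: WW|Ww
W/II-3 un I-1×I-2: WW|Ww
W/II-4 un I-1×I-2: WW|Ww
W/III-1 un II-2×II-1: WW|Ww
⇒ W over [I-1,I-2,II-1,II-2,II-3,II-4,III-1]: 105 consistent

II-4 ∈ {Cc WW, Cc Ww, cc WW, cc Ww}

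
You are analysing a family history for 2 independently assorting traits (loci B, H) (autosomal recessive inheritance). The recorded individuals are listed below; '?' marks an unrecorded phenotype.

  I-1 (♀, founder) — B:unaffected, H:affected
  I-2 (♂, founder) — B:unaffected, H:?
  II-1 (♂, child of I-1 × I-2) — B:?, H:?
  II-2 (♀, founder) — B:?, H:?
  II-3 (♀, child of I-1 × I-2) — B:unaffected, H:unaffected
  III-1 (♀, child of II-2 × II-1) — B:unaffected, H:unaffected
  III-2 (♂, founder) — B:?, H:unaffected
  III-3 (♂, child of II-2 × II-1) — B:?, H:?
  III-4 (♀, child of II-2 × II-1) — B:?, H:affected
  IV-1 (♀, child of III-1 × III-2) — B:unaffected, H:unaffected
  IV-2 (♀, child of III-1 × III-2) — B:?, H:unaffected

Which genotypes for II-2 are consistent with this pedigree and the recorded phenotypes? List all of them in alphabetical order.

II-2 ∈ {BB Hh, BB hh, Bb Hh, Bb hh, bb Hh, bb hh}

B/I-1 un ·: BB|Bb
B/I-2 un ·: BB|Bb
B/II-1 ? I-1×I-2: BB|Bb|bb
B/II-2 ? ·: BB|Bb|bb
B/II-3 un I-1×I-2: BB|Bb
B/III-1 un II-2×II-1: BB|Bb
B/III-2 ? ·: BB|Bb|bb
B/III-3 ? II-2×II-1: BB|Bb|bb
B/III-4 ? II-2×II-1: BB|Bb|bb
B/IV-1 un III-1×III-2: BB|Bb
B/IV-2 ? III-1×III-2: BB|Bb|bb
⇒ B over [I-1,I-2,II-1,II-2,II-3,III-1,III-2,III-3,III-4,IV-1,IV-2]: 2442 consistent
H/I-1 aff ·: hh
H/I-2 ? ·: HH|Hh
H/II-1 ? I-1×I-2: Hh|hh
H/II-2 ? ·: Hh|hh
H/II-3 un I-1×I-2: Hh
H/III-1 un II-2×II-1: HH|Hh
H/III-2 un ·: HH|Hh
H/III-3 ? II-2×II-1: HH|Hh|hh
H/III-4 aff II-2×II-1: hh
H/IV-1 un III-1×III-2: HH|Hh
H/IV-2 un III-1×III-2: HH|Hh
⇒ H over [I-1,I-2,II-1,II-2,II-3,III-1,III-2,III-3,III-4,IV-1,IV-2]: 126 consistent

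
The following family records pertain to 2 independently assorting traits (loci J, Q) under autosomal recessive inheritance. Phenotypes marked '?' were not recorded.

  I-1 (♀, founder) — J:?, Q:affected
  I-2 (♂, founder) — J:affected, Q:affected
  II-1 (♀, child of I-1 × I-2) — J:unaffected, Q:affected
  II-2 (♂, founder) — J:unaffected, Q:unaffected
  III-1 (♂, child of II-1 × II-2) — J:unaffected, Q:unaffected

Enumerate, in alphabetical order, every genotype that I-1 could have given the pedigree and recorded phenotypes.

J/I-1 ? ·: JJ|Jj
J/I-2 aff ·: jj
J/II-1 un I-1×I-2: Jj
J/II-2 un ·: JJ|Jj
J/III-1 un II-1×II-2: JJ|Jj
⇒ J over [I-1,I-2,II-1,II-2,III-1]: 8 consistent
Q/I-1 aff ·: qq
Q/I-2 aff ·: qq
Q/II-1 aff I-1×I-2: qq
Q/II-2 un ·: QQ|Qq
Q/III-1 un II-1×II-2: Qq
⇒ Q over [I-1,I-2,II-1,II-2,III-1]: 2 consistent

I-1 ∈ {JJ qq, Jj qq}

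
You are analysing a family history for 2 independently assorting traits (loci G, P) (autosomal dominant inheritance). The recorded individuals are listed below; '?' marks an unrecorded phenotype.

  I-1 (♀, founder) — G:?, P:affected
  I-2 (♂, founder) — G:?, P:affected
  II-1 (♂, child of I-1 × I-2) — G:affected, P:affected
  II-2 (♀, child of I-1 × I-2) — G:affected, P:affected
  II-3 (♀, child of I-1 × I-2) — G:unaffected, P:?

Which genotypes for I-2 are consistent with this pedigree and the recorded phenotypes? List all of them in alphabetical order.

G/I-1 ? ·: gg|Gg
G/I-2 ? ·: gg|Gg
G/II-1 aff I-1×I-2: Gg|GG
G/II-2 aff I-1×I-2: Gg|GG
G/II-3 un I-1×I-2: gg
⇒ G over [I-1,I-2,II-1,II-2,II-3]: 6 consistent
P/I-1 aff ·: Pp|PP
P/I-2 aff ·: Pp|PP
P/II-1 aff I-1×I-2: Pp|PP
P/II-2 aff I-1×I-2: Pp|PP
P/II-3 ? I-1×I-2: pp|Pp|PP
⇒ P over [I-1,I-2,II-1,II-2,II-3]: 29 consistent

I-2 ∈ {Gg PP, Gg Pp, gg PP, gg Pp}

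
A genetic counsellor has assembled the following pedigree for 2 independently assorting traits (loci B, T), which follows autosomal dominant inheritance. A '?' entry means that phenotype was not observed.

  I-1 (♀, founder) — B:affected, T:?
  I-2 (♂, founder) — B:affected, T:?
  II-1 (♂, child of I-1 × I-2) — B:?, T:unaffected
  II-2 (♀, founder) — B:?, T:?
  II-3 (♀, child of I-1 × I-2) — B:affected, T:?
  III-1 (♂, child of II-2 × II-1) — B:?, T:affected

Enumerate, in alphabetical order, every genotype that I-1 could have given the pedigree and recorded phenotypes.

I-1 ∈ {BB Tt, BB tt, Bb Tt, Bb tt}

B/I-1 aff ·: Bb|BB
B/I-2 aff ·: Bb|BB
B/II-1 ? I-1×I-2: bb|Bb|BB
B/II-2 ? ·: bb|Bb|BB
B/II-3 aff I-1×I-2: Bb|BB
B/III-1 ? II-2×II-1: bb|Bb|BB
⇒ B over [I-1,I-2,II-1,II-2,II-3,III-1]: 78 consistent
T/I-1 ? ·: tt|Tt
T/I-2 ? ·: tt|Tt
T/II-1 un I-1×I-2: tt
T/II-2 ? ·: Tt|TT
T/II-3 ? I-1×I-2: tt|Tt|TT
T/III-1 aff II-2×II-1: Tt
⇒ T over [I-1,I-2,II-1,II-2,II-3,III-1]: 16 consistent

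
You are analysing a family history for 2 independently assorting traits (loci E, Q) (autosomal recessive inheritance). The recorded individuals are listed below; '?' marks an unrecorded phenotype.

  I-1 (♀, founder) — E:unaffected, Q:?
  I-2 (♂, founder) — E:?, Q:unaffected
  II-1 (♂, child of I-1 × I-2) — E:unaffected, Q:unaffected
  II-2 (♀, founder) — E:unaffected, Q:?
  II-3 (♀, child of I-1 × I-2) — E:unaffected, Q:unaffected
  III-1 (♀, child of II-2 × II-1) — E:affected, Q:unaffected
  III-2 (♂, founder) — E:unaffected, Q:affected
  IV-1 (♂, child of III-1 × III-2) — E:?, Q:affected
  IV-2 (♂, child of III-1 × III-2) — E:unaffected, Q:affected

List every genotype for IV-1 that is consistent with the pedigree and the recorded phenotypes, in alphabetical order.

IV-1 ∈ {Ee qq, ee qq}

E/I-1 un ·: EE|Ee
E/I-2 ? ·: EE|Ee|ee
E/II-1 un I-1×I-2: Ee
E/II-2 un ·: Ee
E/II-3 un I-1×I-2: EE|Ee
E/III-1 aff II-2×II-1: ee
E/III-2 un ·: EE|Ee
E/IV-1 ? III-1×III-2: Ee|ee
E/IV-2 un III-1×III-2: Ee
⇒ E over [I-1,I-2,II-1,II-2,II-3,III-1,III-2,IV-1,IV-2]: 24 consistent
Q/I-1 ? ·: QQ|Qq|qq
Q/I-2 un ·: QQ|Qq
Q/II-1 un I-1×I-2: QQ|Qq
Q/II-2 ? ·: QQ|Qq|qq
Q/II-3 un I-1×I-2: QQ|Qq
Q/III-1 un II-2×II-1: Qq
Q/III-2 aff ·: qq
Q/IV-1 aff III-1×III-2: qq
Q/IV-2 aff III-1×III-2: qq
⇒ Q over [I-1,I-2,II-1,II-2,II-3,III-1,III-2,IV-1,IV-2]: 38 consistent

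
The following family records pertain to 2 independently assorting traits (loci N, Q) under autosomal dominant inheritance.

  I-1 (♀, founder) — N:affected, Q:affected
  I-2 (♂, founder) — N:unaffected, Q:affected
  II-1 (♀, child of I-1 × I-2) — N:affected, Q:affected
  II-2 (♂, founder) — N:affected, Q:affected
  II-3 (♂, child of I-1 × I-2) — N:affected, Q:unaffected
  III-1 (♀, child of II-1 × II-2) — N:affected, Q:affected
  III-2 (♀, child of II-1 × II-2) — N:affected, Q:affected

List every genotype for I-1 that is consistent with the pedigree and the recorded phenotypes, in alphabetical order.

N/I-1 aff ·: Nn|NN
N/I-2 un ·: nn
N/II-1 aff I-1×I-2: Nn
N/II-2 aff ·: Nn|NN
N/II-3 aff I-1×I-2: Nn
N/III-1 aff II-1×II-2: Nn|NN
N/III-2 aff II-1×II-2: Nn|NN
⇒ N over [I-1,I-2,II-1,II-2,II-3,III-1,III-2]: 16 consistent
Q/I-1 aff ·: Qq
Q/I-2 aff ·: Qq
Q/II-1 aff I-1×I-2: Qq|QQ
Q/II-2 aff ·: Qq|QQ
Q/II-3 un I-1×I-2: qq
Q/III-1 aff II-1×II-2: Qq|QQ
Q/III-2 aff II-1×II-2: Qq|QQ
⇒ Q over [I-1,I-2,II-1,II-2,II-3,III-1,III-2]: 13 consistent

I-1 ∈ {NN Qq, Nn Qq}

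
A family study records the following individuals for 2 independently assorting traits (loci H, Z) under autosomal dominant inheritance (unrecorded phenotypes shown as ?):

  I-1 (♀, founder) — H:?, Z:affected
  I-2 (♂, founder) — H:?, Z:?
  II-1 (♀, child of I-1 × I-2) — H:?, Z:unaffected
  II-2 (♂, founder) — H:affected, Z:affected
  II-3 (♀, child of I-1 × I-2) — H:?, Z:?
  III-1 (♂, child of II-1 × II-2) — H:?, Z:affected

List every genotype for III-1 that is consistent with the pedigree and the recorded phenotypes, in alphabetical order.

H/I-1 ? ·: hh|Hh|HH
H/I-2 ? ·: hh|Hh|HH
H/II-1 ? I-1×I-2: hh|Hh|HH
H/II-2 aff ·: Hh|HH
H/II-3 ? I-1×I-2: hh|Hh|HH
H/III-1 ? II-1×II-2: hh|Hh|HH
⇒ H over [I-1,I-2,II-1,II-2,II-3,III-1]: 113 consistent
Z/I-1 aff ·: Zz
Z/I-2 ? ·: zz|Zz
Z/II-1 un I-1×I-2: zz
Z/II-2 aff ·: Zz|ZZ
Z/II-3 ? I-1×I-2: zz|Zz|ZZ
Z/III-1 aff II-1×II-2: Zz
⇒ Z over [I-1,I-2,II-1,II-2,II-3,III-1]: 10 consistent

III-1 ∈ {HH Zz, Hh Zz, hh Zz}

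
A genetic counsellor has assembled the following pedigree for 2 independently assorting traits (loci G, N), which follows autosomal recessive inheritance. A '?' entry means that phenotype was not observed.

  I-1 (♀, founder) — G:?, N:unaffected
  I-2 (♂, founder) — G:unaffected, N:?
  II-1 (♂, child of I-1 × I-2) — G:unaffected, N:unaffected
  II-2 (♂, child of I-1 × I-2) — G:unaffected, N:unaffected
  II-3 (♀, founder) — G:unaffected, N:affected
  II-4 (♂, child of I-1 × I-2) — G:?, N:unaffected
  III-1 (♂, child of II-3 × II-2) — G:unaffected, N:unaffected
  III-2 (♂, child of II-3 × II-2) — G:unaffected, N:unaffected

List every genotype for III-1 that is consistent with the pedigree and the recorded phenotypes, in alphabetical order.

III-1 ∈ {GG Nn, Gg Nn}

G/I-1 ? ·: GG|Gg|gg
G/I-2 un ·: GG|Gg
G/II-1 un I-1×I-2: GG|Gg
G/II-2 un I-1×I-2: GG|Gg
G/II-3 un ·: GG|Gg
G/II-4 ? I-1×I-2: GG|Gg|gg
G/III-1 un II-3×II-2: GG|Gg
G/III-2 un II-3×II-2: GG|Gg
⇒ G over [I-1,I-2,II-1,II-2,II-3,II-4,III-1,III-2]: 211 consistent
N/I-1 un ·: NN|Nn
N/I-2 ? ·: NN|Nn|nn
N/II-1 un I-1×I-2: NN|Nn
N/II-2 un I-1×I-2: NN|Nn
N/II-3 aff ·: nn
N/II-4 un I-1×I-2: NN|Nn
N/III-1 un II-3×II-2: Nn
N/III-2 un II-3×II-2: Nn
⇒ N over [I-1,I-2,II-1,II-2,II-3,II-4,III-1,III-2]: 27 consistent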